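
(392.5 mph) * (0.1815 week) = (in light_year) 1 mph = 0.44704 m/s, so 392.5 mph = 392.5 * 0.44704 = 175.4632 m/s. 1 week = 604800 s, so 0.1815 week = 0.1815 * 604800 = 109771.2 s. Combine: 175.4632 m/s * 109771.2 s = 19260806 m. 1 light_year = 9.4607305e+15 m, so 19260806 m = 19260806 / 9.4607305e+15 = 2.0358688e-09 light_year ≈ 2.036e-09 light_year (4 s.f.). Final answer: 2.036e-09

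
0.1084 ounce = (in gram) 3.073. Check: 1 ounce = 0.028349523 kg, so 0.1084 ounce = 0.1084 * 0.028349523 = 0.0030730883 kg. 1 gram = 0.001 kg, so 0.0030730883 kg = 0.0030730883 / 0.001 = 3.0730883 gram ≈ 3.073 gram (4 s.f.).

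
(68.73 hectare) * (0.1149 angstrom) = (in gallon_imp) 1 hectare = 10000 m^2, so 68.73 hectare = 68.73 * 10000 = 687300 m^2. 1 angstrom = 1e-10 m, so 0.1149 angstrom = 0.1149 * 1e-10 = 1.149e-11 m. Combine: 687300 m^2 * 1.149e-11 m = 7.897077e-06 m^3. 1 gallon_imp = 0.00454609 m^3, so 7.897077e-06 m^3 = 7.897077e-06 / 0.00454609 = 0.0017371141 gallon_imp ≈ 0.001737 gallon_imp (4 s.f.). Final answer: 0.001737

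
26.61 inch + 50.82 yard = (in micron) 4.715e+07. Check: 1 inch = 0.0254 m, so 26.61 inch = 26.61 * 0.0254 = 0.675894 m. 1 yard = 0.9144 m, so 50.82 yard = 50.82 * 0.9144 = 46.469808 m. Sum: 0.675894 + 46.469808 = 47.145702 m. 1 micron = 1e-06 m, so 47.145702 m = 47.145702 / 1e-06 = 47145702 micron ≈ 4.715e+07 micron (4 s.f.).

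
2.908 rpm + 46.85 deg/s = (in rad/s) 1 rpm = 0.10471976 rad/s, so 2.908 rpm = 2.908 * 0.10471976 = 0.30452505 rad/s. 1 deg/s = 0.017453293 rad/s, so 46.85 deg/s = 46.85 * 0.017453293 = 0.81768675 rad/s. Sum: 0.30452505 + 0.81768675 = 1.1222118 rad/s. Result: 1.1222118 rad/s ≈ 1.122 rad/s (4 s.f.). Final answer: 1.122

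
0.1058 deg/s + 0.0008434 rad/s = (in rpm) 0.02569. Check: 1 deg/s = 0.017453293 rad/s, so 0.1058 deg/s = 0.1058 * 0.017453293 = 0.0018465583 rad/s. 0.0008434 rad/s is already in rad/s. Sum: 0.0018465583 + 0.0008434 = 0.0026899583 rad/s. 1 rpm = 0.10471976 rad/s, so 0.0026899583 rad/s = 0.0026899583 / 0.10471976 = 0.02568721 rpm ≈ 0.02569 rpm (4 s.f.).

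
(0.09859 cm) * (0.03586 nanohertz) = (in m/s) 1 cm = 0.01 m, so 0.09859 cm = 0.09859 * 0.01 = 0.0009859 m. 1 nanohertz = 1e-09 Hz, so 0.03586 nanohertz = 0.03586 * 1e-09 = 3.586e-11 Hz. Combine: 0.0009859 m * 3.586e-11 Hz = 3.5354374e-14 m/s. Result: 3.5354374e-14 m/s ≈ 3.535e-14 m/s (4 s.f.). Final answer: 3.535e-14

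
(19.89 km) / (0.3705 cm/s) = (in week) 8.876. Check: 1 km = 1000 m, so 19.89 km = 19.89 * 1000 = 19890 m. 1 cm/s = 0.01 m/s, so 0.3705 cm/s = 0.3705 * 0.01 = 0.003705 m/s. Combine: 19890 m / 0.003705 m/s = 5368421.1 s. 1 week = 604800 s, so 5368421.1 s = 5368421.1 / 604800 = 8.8763576 week ≈ 8.876 week (4 s.f.).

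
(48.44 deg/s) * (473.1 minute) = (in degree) 1 deg/s = 0.017453293 rad/s, so 48.44 deg/s = 48.44 * 0.017453293 = 0.84543749 rad/s. 1 minute = 60 s, so 473.1 minute = 473.1 * 60 = 28386 s. Combine: 0.84543749 rad/s * 28386 s = 23998.589 rad. 1 degree = 0.017453293 rad, so 23998.589 rad = 23998.589 / 0.017453293 = 1375017.8 degree ≈ 1.375e+06 degree (4 s.f.). Final answer: 1.375e+06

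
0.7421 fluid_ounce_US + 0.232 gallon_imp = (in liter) 1.077. Check: 1 fluid_ounce_US = 2.957353e-05 m^3, so 0.7421 fluid_ounce_US = 0.7421 * 2.957353e-05 = 2.1946516e-05 m^3. 1 gallon_imp = 0.00454609 m^3, so 0.232 gallon_imp = 0.232 * 0.00454609 = 0.0010546929 m^3. Sum: 2.1946516e-05 + 0.0010546929 = 0.0010766394 m^3. 1 liter = 0.001 m^3, so 0.0010766394 m^3 = 0.0010766394 / 0.001 = 1.0766394 liter ≈ 1.077 liter (4 s.f.).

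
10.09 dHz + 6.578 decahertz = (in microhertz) 1 dHz = 0.1 Hz, so 10.09 dHz = 10.09 * 0.1 = 1.009 Hz. 1 decahertz = 10 Hz, so 6.578 decahertz = 6.578 * 10 = 65.78 Hz. Sum: 1.009 + 65.78 = 66.789 Hz. 1 microhertz = 1e-06 Hz, so 66.789 Hz = 66.789 / 1e-06 = 66789000 microhertz ≈ 6.679e+07 microhertz (4 s.f.). Final answer: 6.679e+07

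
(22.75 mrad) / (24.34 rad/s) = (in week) 1.545e-09. Check: 1 mrad = 0.001 rad, so 22.75 mrad = 22.75 * 0.001 = 0.02275 rad. 24.34 rad/s is already in rad/s. Combine: 0.02275 rad / 24.34 rad/s = 0.00093467543 s. 1 week = 604800 s, so 0.00093467543 s = 0.00093467543 / 604800 = 1.545429e-09 week ≈ 1.545e-09 week (4 s.f.).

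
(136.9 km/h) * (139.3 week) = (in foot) 1 km/h = 0.27777778 m/s, so 136.9 km/h = 136.9 * 0.27777778 = 38.027778 m/s. 1 week = 604800 s, so 139.3 week = 139.3 * 604800 = 84248640 s. Combine: 38.027778 m/s * 84248640 s = 3.2037886e+09 m. 1 foot = 0.3048 m, so 3.2037886e+09 m = 3.2037886e+09 / 0.3048 = 1.0511117e+10 foot ≈ 1.051e+10 foot (4 s.f.). Final answer: 1.051e+10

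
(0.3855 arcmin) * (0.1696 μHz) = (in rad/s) 1 arcmin = 0.00029088821 rad, so 0.3855 arcmin = 0.3855 * 0.00029088821 = 0.0001121374 rad. 1 μHz = 1e-06 Hz, so 0.1696 μHz = 0.1696 * 1e-06 = 1.696e-07 Hz. Combine: 0.0001121374 rad * 1.696e-07 Hz = 1.9018504e-11 rad/s. Result: 1.9018504e-11 rad/s ≈ 1.902e-11 rad/s (4 s.f.). Final answer: 1.902e-11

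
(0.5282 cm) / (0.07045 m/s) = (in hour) 1 cm = 0.01 m, so 0.5282 cm = 0.5282 * 0.01 = 0.005282 m. 0.07045 m/s is already in m/s. Combine: 0.005282 m / 0.07045 m/s = 0.07497516 s. 1 hour = 3600 s, so 0.07497516 s = 0.07497516 / 3600 = 2.0826433e-05 hour ≈ 2.083e-05 hour (4 s.f.). Final answer: 2.083e-05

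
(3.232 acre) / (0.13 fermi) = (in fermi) 1 acre = 4046.8564 m^2, so 3.232 acre = 3.232 * 4046.8564 = 13079.44 m^2. 1 fermi = 1e-15 m, so 0.13 fermi = 0.13 * 1e-15 = 1.3e-16 m. Combine: 13079.44 m^2 / 1.3e-16 m = 1.0061108e+20 m. 1 fermi = 1e-15 m, so 1.0061108e+20 m = 1.0061108e+20 / 1e-15 = 1.0061108e+35 fermi ≈ 1.006e+35 fermi (4 s.f.). Final answer: 1.006e+35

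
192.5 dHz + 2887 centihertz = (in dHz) 1 dHz = 0.1 Hz, so 192.5 dHz = 192.5 * 0.1 = 19.25 Hz. 1 centihertz = 0.01 Hz, so 2887 centihertz = 2887 * 0.01 = 28.87 Hz. Sum: 19.25 + 28.87 = 48.12 Hz. 1 dHz = 0.1 Hz, so 48.12 Hz = 48.12 / 0.1 = 481.2 dHz. Final answer: 481.2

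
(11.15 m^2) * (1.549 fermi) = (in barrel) 11.15 m^2 is already in m^2. 1 fermi = 1e-15 m, so 1.549 fermi = 1.549 * 1e-15 = 1.549e-15 m. Combine: 11.15 m^2 * 1.549e-15 m = 1.727135e-14 m^3. 1 barrel = 0.15898729 m^3, so 1.727135e-14 m^3 = 1.727135e-14 / 0.15898729 = 1.0863352e-13 barrel ≈ 1.086e-13 barrel (4 s.f.). Final answer: 1.086e-13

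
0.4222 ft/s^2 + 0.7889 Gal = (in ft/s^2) 1 ft/s^2 = 0.3048 m/s^2, so 0.4222 ft/s^2 = 0.4222 * 0.3048 = 0.12868656 m/s^2. 1 Gal = 0.01 m/s^2, so 0.7889 Gal = 0.7889 * 0.01 = 0.007889 m/s^2. Sum: 0.12868656 + 0.007889 = 0.13657556 m/s^2. 1 ft/s^2 = 0.3048 m/s^2, so 0.13657556 m/s^2 = 0.13657556 / 0.3048 = 0.44808255 ft/s^2 ≈ 0.4481 ft/s^2 (4 s.f.). Final answer: 0.4481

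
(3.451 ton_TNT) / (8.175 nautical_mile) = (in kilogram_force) 9.725e+04. Check: 1 ton_TNT = 4.184e+09 J, so 3.451 ton_TNT = 3.451 * 4.184e+09 = 1.4438984e+10 J. 1 nautical_mile = 1852 m, so 8.175 nautical_mile = 8.175 * 1852 = 15140.1 m. Combine: 1.4438984e+10 J / 15140.1 m = 953691.46 N. 1 kilogram_force = 9.80665 N, so 953691.46 N = 953691.46 / 9.80665 = 97249.464 kilogram_force ≈ 9.725e+04 kilogram_force (4 s.f.).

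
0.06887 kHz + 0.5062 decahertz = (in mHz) 1 kHz = 1000 Hz, so 0.06887 kHz = 0.06887 * 1000 = 68.87 Hz. 1 decahertz = 10 Hz, so 0.5062 decahertz = 0.5062 * 10 = 5.062 Hz. Sum: 68.87 + 5.062 = 73.932 Hz. 1 mHz = 0.001 Hz, so 73.932 Hz = 73.932 / 0.001 = 73932 mHz ≈ 7.393e+04 mHz (4 s.f.). Final answer: 7.393e+04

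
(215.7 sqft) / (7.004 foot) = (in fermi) 1 sqft = 0.09290304 m^2, so 215.7 sqft = 215.7 * 0.09290304 = 20.039186 m^2. 1 foot = 0.3048 m, so 7.004 foot = 7.004 * 0.3048 = 2.1348192 m. Combine: 20.039186 m^2 / 2.1348192 m = 9.3868304 m. 1 fermi = 1e-15 m, so 9.3868304 m = 9.3868304 / 1e-15 = 9.3868304e+15 fermi ≈ 9.387e+15 fermi (4 s.f.). Final answer: 9.387e+15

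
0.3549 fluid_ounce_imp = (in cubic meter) 1 fluid_ounce_imp = 2.8413063e-05 m^3, so 0.3549 fluid_ounce_imp = 0.3549 * 2.8413063e-05 = 1.0083796e-05 m^3. 1.0083796e-05 m^3 = 1.0083796e-05 cubic meter ≈ 1.008e-05 cubic meter (4 s.f.). Final answer: 1.008e-05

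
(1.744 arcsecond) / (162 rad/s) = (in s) 5.219e-08. Check: 1 arcsecond = 4.8481368e-06 rad, so 1.744 arcsecond = 1.744 * 4.8481368e-06 = 8.4551506e-06 rad. 162 rad/s is already in rad/s. Combine: 8.4551506e-06 rad / 162 rad/s = 5.2192288e-08 s. Result: 5.2192288e-08 s ≈ 5.219e-08 s (4 s.f.).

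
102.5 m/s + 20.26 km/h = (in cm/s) 1.081e+04. Check: 102.5 m/s is already in m/s. 1 km/h = 0.27777778 m/s, so 20.26 km/h = 20.26 * 0.27777778 = 5.6277778 m/s. Sum: 102.5 + 5.6277778 = 108.12778 m/s. 1 cm/s = 0.01 m/s, so 108.12778 m/s = 108.12778 / 0.01 = 10812.778 cm/s ≈ 1.081e+04 cm/s (4 s.f.).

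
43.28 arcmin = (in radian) 0.01259. Check: 1 arcmin = 0.00029088821 rad, so 43.28 arcmin = 43.28 * 0.00029088821 = 0.012589642 rad. 0.012589642 rad = 0.012589642 radian ≈ 0.01259 radian (4 s.f.).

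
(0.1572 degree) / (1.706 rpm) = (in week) 1 degree = 0.017453293 rad, so 0.1572 degree = 0.1572 * 0.017453293 = 0.0027436576 rad. 1 rpm = 0.10471976 rad/s, so 1.706 rpm = 1.706 * 0.10471976 = 0.1786519 rad/s. Combine: 0.0027436576 rad / 0.1786519 rad/s = 0.015357562 s. 1 week = 604800 s, so 0.015357562 s = 0.015357562 / 604800 = 2.5392794e-08 week ≈ 2.539e-08 week (4 s.f.). Final answer: 2.539e-08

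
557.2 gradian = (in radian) 8.752. Check: 1 gradian = 0.015707963 rad, so 557.2 gradian = 557.2 * 0.015707963 = 8.7524771 rad. 8.7524771 rad = 8.7524771 radian ≈ 8.752 radian (4 s.f.).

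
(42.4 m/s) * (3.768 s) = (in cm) 42.4 m/s is already in m/s. 3.768 s is already in s. Combine: 42.4 m/s * 3.768 s = 159.7632 m. 1 cm = 0.01 m, so 159.7632 m = 159.7632 / 0.01 = 15976.32 cm ≈ 1.598e+04 cm (4 s.f.). Final answer: 1.598e+04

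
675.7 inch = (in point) 4.865e+04. Check: 1 inch = 0.0254 m, so 675.7 inch = 675.7 * 0.0254 = 17.16278 m. 1 point = 0.00035277778 m, so 17.16278 m = 17.16278 / 0.00035277778 = 48650.4 point ≈ 4.865e+04 point (4 s.f.).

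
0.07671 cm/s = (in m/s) 0.0007671. Check: 1 cm/s = 0.01 m/s, so 0.07671 cm/s = 0.07671 * 0.01 = 0.0007671 m/s. Result: 0.0007671 m/s.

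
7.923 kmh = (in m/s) 1 kmh = 0.27777778 m/s, so 7.923 kmh = 7.923 * 0.27777778 = 2.2008333 m/s. Result: 2.2008333 m/s ≈ 2.201 m/s (4 s.f.). Final answer: 2.201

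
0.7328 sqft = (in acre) 1 sqft = 0.09290304 m^2, so 0.7328 sqft = 0.7328 * 0.09290304 = 0.068079348 m^2. 1 acre = 4046.8564 m^2, so 0.068079348 m^2 = 0.068079348 / 4046.8564 = 1.6822773e-05 acre ≈ 1.682e-05 acre (4 s.f.). Final answer: 1.682e-05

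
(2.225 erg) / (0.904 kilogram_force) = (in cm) 1 erg = 1e-07 J, so 2.225 erg = 2.225 * 1e-07 = 2.225e-07 J. 1 kilogram_force = 9.80665 N, so 0.904 kilogram_force = 0.904 * 9.80665 = 8.8652116 N. Combine: 2.225e-07 J / 8.8652116 N = 2.5098104e-08 m. 1 cm = 0.01 m, so 2.5098104e-08 m = 2.5098104e-08 / 0.01 = 2.5098104e-06 cm ≈ 2.51e-06 cm (4 s.f.). Final answer: 2.51e-06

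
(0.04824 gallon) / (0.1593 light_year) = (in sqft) 1 gallon = 0.0037854118 m^3, so 0.04824 gallon = 0.04824 * 0.0037854118 = 0.00018260826 m^3. 1 light_year = 9.4607305e+15 m, so 0.1593 light_year = 0.1593 * 9.4607305e+15 = 1.5070944e+15 m. Combine: 0.00018260826 m^3 / 1.5070944e+15 m = 1.2116578e-19 m^2. 1 sqft = 0.09290304 m^2, so 1.2116578e-19 m^2 = 1.2116578e-19 / 0.09290304 = 1.3042176e-18 sqft ≈ 1.304e-18 sqft (4 s.f.). Final answer: 1.304e-18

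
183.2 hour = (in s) 1 hour = 3600 s, so 183.2 hour = 183.2 * 3600 = 659520 s. Result: 659520 s ≈ 6.595e+05 s (4 s.f.). Final answer: 6.595e+05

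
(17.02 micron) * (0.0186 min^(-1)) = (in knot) 1 micron = 1e-06 m, so 17.02 micron = 17.02 * 1e-06 = 1.702e-05 m. 1 min^(-1) = 0.016666667 Hz, so 0.0186 min^(-1) = 0.0186 * 0.016666667 = 0.00031 Hz. Combine: 1.702e-05 m * 0.00031 Hz = 5.2762e-09 m/s. 1 knot = 0.51444444 m/s, so 5.2762e-09 m/s = 5.2762e-09 / 0.51444444 = 1.0256112e-08 knot ≈ 1.026e-08 knot (4 s.f.). Final answer: 1.026e-08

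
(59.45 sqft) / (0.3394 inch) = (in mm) 1 sqft = 0.09290304 m^2, so 59.45 sqft = 59.45 * 0.09290304 = 5.5230857 m^2. 1 inch = 0.0254 m, so 0.3394 inch = 0.3394 * 0.0254 = 0.00862076 m. Combine: 5.5230857 m^2 / 0.00862076 m = 640.67272 m. 1 mm = 0.001 m, so 640.67272 m = 640.67272 / 0.001 = 640672.72 mm ≈ 6.407e+05 mm (4 s.f.). Final answer: 6.407e+05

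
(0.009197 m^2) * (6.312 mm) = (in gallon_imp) 0.009197 m^2 is already in m^2. 1 mm = 0.001 m, so 6.312 mm = 6.312 * 0.001 = 0.006312 m. Combine: 0.009197 m^2 * 0.006312 m = 5.8051464e-05 m^3. 1 gallon_imp = 0.00454609 m^3, so 5.8051464e-05 m^3 = 5.8051464e-05 / 0.00454609 = 0.012769537 gallon_imp ≈ 0.01277 gallon_imp (4 s.f.). Final answer: 0.01277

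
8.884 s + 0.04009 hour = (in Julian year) 8.884 s is already in s. 1 hour = 3600 s, so 0.04009 hour = 0.04009 * 3600 = 144.324 s. Sum: 8.884 + 144.324 = 153.208 s. 1 Julian year = 31557600 s, so 153.208 s = 153.208 / 31557600 = 4.8548686e-06 Julian year ≈ 4.855e-06 Julian year (4 s.f.). Final answer: 4.855e-06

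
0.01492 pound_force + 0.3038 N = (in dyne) 3.702e+04. Check: 1 pound_force = 4.4482216 N, so 0.01492 pound_force = 0.01492 * 4.4482216 = 0.066367466 N. 0.3038 N is already in N. Sum: 0.066367466 + 0.3038 = 0.37016747 N. 1 dyne = 1e-05 N, so 0.37016747 N = 0.37016747 / 1e-05 = 37016.747 dyne ≈ 3.702e+04 dyne (4 s.f.).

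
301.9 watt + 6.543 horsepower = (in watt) 5181. Check: 301.9 watt = 301.9 W. 1 horsepower = 745.69987 W, so 6.543 horsepower = 6.543 * 745.69987 = 4879.1143 W. Sum: 301.9 + 4879.1143 = 5181.0143 W. 5181.0143 W = 5181.0143 watt ≈ 5181 watt (4 s.f.).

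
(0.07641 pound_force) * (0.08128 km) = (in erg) 1 pound_force = 4.4482216 N, so 0.07641 pound_force = 0.07641 * 4.4482216 = 0.33988861 N. 1 km = 1000 m, so 0.08128 km = 0.08128 * 1000 = 81.28 m. Combine: 0.33988861 N * 81.28 m = 27.626147 J. 1 erg = 1e-07 J, so 27.626147 J = 27.626147 / 1e-07 = 2.7626147e+08 erg ≈ 2.763e+08 erg (4 s.f.). Final answer: 2.763e+08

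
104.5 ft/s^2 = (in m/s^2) 1 ft/s^2 = 0.3048 m/s^2, so 104.5 ft/s^2 = 104.5 * 0.3048 = 31.8516 m/s^2. Result: 31.8516 m/s^2 ≈ 31.85 m/s^2 (4 s.f.). Final answer: 31.85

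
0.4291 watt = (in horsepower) 0.0005754. Check: 0.4291 watt = 0.4291 W. 1 horsepower = 745.69987 W, so 0.4291 W = 0.4291 / 745.69987 = 0.00057543258 horsepower ≈ 0.0005754 horsepower (4 s.f.).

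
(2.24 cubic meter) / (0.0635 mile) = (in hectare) 2.192e-06. Check: 2.24 cubic meter = 2.24 m^3. 1 mile = 1609.344 m, so 0.0635 mile = 0.0635 * 1609.344 = 102.19334 m. Combine: 2.24 m^3 / 102.19334 m = 0.021919236 m^2. 1 hectare = 10000 m^2, so 0.021919236 m^2 = 0.021919236 / 10000 = 2.1919236e-06 hectare ≈ 2.192e-06 hectare (4 s.f.).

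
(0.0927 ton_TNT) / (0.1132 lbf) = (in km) 7.703e+05. Check: 1 ton_TNT = 4.184e+09 J, so 0.0927 ton_TNT = 0.0927 * 4.184e+09 = 3.878568e+08 J. 1 lbf = 4.4482216 N, so 0.1132 lbf = 0.1132 * 4.4482216 = 0.50353869 N. Combine: 3.878568e+08 J / 0.50353869 N = 7.7026217e+08 m. 1 km = 1000 m, so 7.7026217e+08 m = 7.7026217e+08 / 1000 = 770262.17 km ≈ 7.703e+05 km (4 s.f.).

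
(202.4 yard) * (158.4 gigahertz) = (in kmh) 1 yard = 0.9144 m, so 202.4 yard = 202.4 * 0.9144 = 185.07456 m. 1 gigahertz = 1e+09 Hz, so 158.4 gigahertz = 158.4 * 1e+09 = 1.584e+11 Hz. Combine: 185.07456 m * 1.584e+11 Hz = 2.931581e+13 m/s. 1 kmh = 0.27777778 m/s, so 2.931581e+13 m/s = 2.931581e+13 / 0.27777778 = 1.0553692e+14 kmh ≈ 1.055e+14 kmh (4 s.f.). Final answer: 1.055e+14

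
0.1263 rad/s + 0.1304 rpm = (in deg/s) 8.019. Check: 0.1263 rad/s is already in rad/s. 1 rpm = 0.10471976 rad/s, so 0.1304 rpm = 0.1304 * 0.10471976 = 0.013655456 rad/s. Sum: 0.1263 + 0.013655456 = 0.13995546 rad/s. 1 deg/s = 0.017453293 rad/s, so 0.13995546 rad/s = 0.13995546 / 0.017453293 = 8.018857 deg/s ≈ 8.019 deg/s (4 s.f.).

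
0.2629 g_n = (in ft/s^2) 8.459. Check: 1 g_n = 9.80665 m/s^2, so 0.2629 g_n = 0.2629 * 9.80665 = 2.5781683 m/s^2. 1 ft/s^2 = 0.3048 m/s^2, so 2.5781683 m/s^2 = 2.5781683 / 0.3048 = 8.4585574 ft/s^2 ≈ 8.459 ft/s^2 (4 s.f.).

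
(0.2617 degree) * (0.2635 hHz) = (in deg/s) 6.896. Check: 1 degree = 0.017453293 rad, so 0.2617 degree = 0.2617 * 0.017453293 = 0.0045675267 rad. 1 hHz = 100 Hz, so 0.2635 hHz = 0.2635 * 100 = 26.35 Hz. Combine: 0.0045675267 rad * 26.35 Hz = 0.12035433 rad/s. 1 deg/s = 0.017453293 rad/s, so 0.12035433 rad/s = 0.12035433 / 0.017453293 = 6.895795 deg/s ≈ 6.896 deg/s (4 s.f.).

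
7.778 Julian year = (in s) 2.455e+08. Check: 1 Julian year = 31557600 s, so 7.778 Julian year = 7.778 * 31557600 = 2.4545501e+08 s. Result: 2.4545501e+08 s ≈ 2.455e+08 s (4 s.f.).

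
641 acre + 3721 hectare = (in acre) 9836. Check: 1 acre = 4046.8564 m^2, so 641 acre = 641 * 4046.8564 = 2594035 m^2. 1 hectare = 10000 m^2, so 3721 hectare = 3721 * 10000 = 37210000 m^2. Sum: 2594035 + 37210000 = 39804035 m^2. 1 acre = 4046.8564 m^2, so 39804035 m^2 = 39804035 / 4046.8564 = 9835.7912 acre ≈ 9836 acre (4 s.f.).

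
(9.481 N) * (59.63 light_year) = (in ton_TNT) 1.278e+09. Check: 9.481 N is already in N. 1 light_year = 9.4607305e+15 m, so 59.63 light_year = 59.63 * 9.4607305e+15 = 5.6414336e+17 m. Combine: 9.481 N * 5.6414336e+17 m = 5.3486432e+18 J. 1 ton_TNT = 4.184e+09 J, so 5.3486432e+18 J = 5.3486432e+18 / 4.184e+09 = 1.2783564e+09 ton_TNT ≈ 1.278e+09 ton_TNT (4 s.f.).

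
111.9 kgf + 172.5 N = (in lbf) 285.5. Check: 1 kgf = 9.80665 N, so 111.9 kgf = 111.9 * 9.80665 = 1097.3641 N. 172.5 N is already in N. Sum: 1097.3641 + 172.5 = 1269.8641 N. 1 lbf = 4.4482216 N, so 1269.8641 N = 1269.8641 / 4.4482216 = 285.47681 lbf ≈ 285.5 lbf (4 s.f.).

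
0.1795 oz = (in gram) 1 oz = 0.028349523 kg, so 0.1795 oz = 0.1795 * 0.028349523 = 0.0050887394 kg. 1 gram = 0.001 kg, so 0.0050887394 kg = 0.0050887394 / 0.001 = 5.0887394 gram ≈ 5.089 gram (4 s.f.). Final answer: 5.089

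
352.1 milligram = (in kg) 1 milligram = 1e-06 kg, so 352.1 milligram = 352.1 * 1e-06 = 0.0003521 kg. Result: 0.0003521 kg. Final answer: 0.0003521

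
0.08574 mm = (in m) 8.574e-05. Check: 1 mm = 0.001 m, so 0.08574 mm = 0.08574 * 0.001 = 8.574e-05 m. Result: 8.574e-05 m.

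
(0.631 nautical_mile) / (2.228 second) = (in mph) 1 nautical_mile = 1852 m, so 0.631 nautical_mile = 0.631 * 1852 = 1168.612 m. 2.228 second = 2.228 s. Combine: 1168.612 m / 2.228 s = 524.51167 m/s. 1 mph = 0.44704 m/s, so 524.51167 m/s = 524.51167 / 0.44704 = 1173.2992 mph ≈ 1173 mph (4 s.f.). Final answer: 1173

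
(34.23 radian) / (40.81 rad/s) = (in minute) 34.23 radian = 34.23 rad. 40.81 rad/s is already in rad/s. Combine: 34.23 rad / 40.81 rad/s = 0.83876501 s. 1 minute = 60 s, so 0.83876501 s = 0.83876501 / 60 = 0.013979417 minute ≈ 0.01398 minute (4 s.f.). Final answer: 0.01398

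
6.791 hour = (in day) 1 hour = 3600 s, so 6.791 hour = 6.791 * 3600 = 24447.6 s. 1 day = 86400 s, so 24447.6 s = 24447.6 / 86400 = 0.28295833 day ≈ 0.283 day (4 s.f.). Final answer: 0.283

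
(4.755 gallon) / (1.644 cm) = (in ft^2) 11.79. Check: 1 gallon = 0.0037854118 m^3, so 4.755 gallon = 4.755 * 0.0037854118 = 0.017999633 m^3. 1 cm = 0.01 m, so 1.644 cm = 1.644 * 0.01 = 0.01644 m. Combine: 0.017999633 m^3 / 0.01644 m = 1.0948682 m^2. 1 ft^2 = 0.09290304 m^2, so 1.0948682 m^2 = 1.0948682 / 0.09290304 = 11.785063 ft^2 ≈ 11.79 ft^2 (4 s.f.).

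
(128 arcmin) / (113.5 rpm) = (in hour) 1 arcmin = 0.00029088821 rad, so 128 arcmin = 128 * 0.00029088821 = 0.037233691 rad. 1 rpm = 0.10471976 rad/s, so 113.5 rpm = 113.5 * 0.10471976 = 11.885692 rad/s. Combine: 0.037233691 rad / 11.885692 rad/s = 0.0031326481 s. 1 hour = 3600 s, so 0.0031326481 s = 0.0031326481 / 3600 = 8.7018002e-07 hour ≈ 8.702e-07 hour (4 s.f.). Final answer: 8.702e-07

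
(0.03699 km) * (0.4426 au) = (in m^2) 2.449e+12. Check: 1 km = 1000 m, so 0.03699 km = 0.03699 * 1000 = 36.99 m. 1 au = 1.4959787e+11 m, so 0.4426 au = 0.4426 * 1.4959787e+11 = 6.6212018e+10 m. Combine: 36.99 m * 6.6212018e+10 m = 2.4491825e+12 m^2. Result: 2.4491825e+12 m^2 ≈ 2.449e+12 m^2 (4 s.f.).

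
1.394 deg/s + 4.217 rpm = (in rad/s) 1 deg/s = 0.017453293 rad/s, so 1.394 deg/s = 1.394 * 0.017453293 = 0.02432989 rad/s. 1 rpm = 0.10471976 rad/s, so 4.217 rpm = 4.217 * 0.10471976 = 0.44160321 rad/s. Sum: 0.02432989 + 0.44160321 = 0.4659331 rad/s. Result: 0.4659331 rad/s ≈ 0.4659 rad/s (4 s.f.). Final answer: 0.4659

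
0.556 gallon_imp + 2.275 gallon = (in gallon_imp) 1 gallon_imp = 0.00454609 m^3, so 0.556 gallon_imp = 0.556 * 0.00454609 = 0.002527626 m^3. 1 gallon = 0.0037854118 m^3, so 2.275 gallon = 2.275 * 0.0037854118 = 0.0086118118 m^3. Sum: 0.002527626 + 0.0086118118 = 0.011139438 m^3. 1 gallon_imp = 0.00454609 m^3, so 0.011139438 m^3 = 0.011139438 / 0.00454609 = 2.4503338 gallon_imp ≈ 2.45 gallon_imp (4 s.f.). Final answer: 2.45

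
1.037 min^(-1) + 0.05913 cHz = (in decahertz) 0.001787. Check: 1 min^(-1) = 0.016666667 Hz, so 1.037 min^(-1) = 1.037 * 0.016666667 = 0.017283333 Hz. 1 cHz = 0.01 Hz, so 0.05913 cHz = 0.05913 * 0.01 = 0.0005913 Hz. Sum: 0.017283333 + 0.0005913 = 0.017874633 Hz. 1 decahertz = 10 Hz, so 0.017874633 Hz = 0.017874633 / 10 = 0.0017874633 decahertz ≈ 0.001787 decahertz (4 s.f.).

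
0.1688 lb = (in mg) 1 lb = 0.45359237 kg, so 0.1688 lb = 0.1688 * 0.45359237 = 0.076566392 kg. 1 mg = 1e-06 kg, so 0.076566392 kg = 0.076566392 / 1e-06 = 76566.392 mg ≈ 7.657e+04 mg (4 s.f.). Final answer: 7.657e+04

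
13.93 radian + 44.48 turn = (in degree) 1.681e+04. Check: 13.93 radian = 13.93 rad. 1 turn = 6.2831853 rad, so 44.48 turn = 44.48 * 6.2831853 = 279.47608 rad. Sum: 13.93 + 279.47608 = 293.40608 rad. 1 degree = 0.017453293 rad, so 293.40608 rad = 293.40608 / 0.017453293 = 16810.93 degree ≈ 1.681e+04 degree (4 s.f.).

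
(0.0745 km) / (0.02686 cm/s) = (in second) 2.774e+05. Check: 1 km = 1000 m, so 0.0745 km = 0.0745 * 1000 = 74.5 m. 1 cm/s = 0.01 m/s, so 0.02686 cm/s = 0.02686 * 0.01 = 0.0002686 m/s. Combine: 74.5 m / 0.0002686 m/s = 277364.11 s. 277364.11 s = 277364.11 second ≈ 2.774e+05 second (4 s.f.).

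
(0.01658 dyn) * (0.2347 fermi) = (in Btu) 3.688e-26. Check: 1 dyn = 1e-05 N, so 0.01658 dyn = 0.01658 * 1e-05 = 1.658e-07 N. 1 fermi = 1e-15 m, so 0.2347 fermi = 0.2347 * 1e-15 = 2.347e-16 m. Combine: 1.658e-07 N * 2.347e-16 m = 3.891326e-23 J. 1 Btu = 1055.0559 J, so 3.891326e-23 J = 3.891326e-23 / 1055.0559 = 3.6882654e-26 Btu ≈ 3.688e-26 Btu (4 s.f.).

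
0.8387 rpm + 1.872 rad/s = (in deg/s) 112.3. Check: 1 rpm = 0.10471976 rad/s, so 0.8387 rpm = 0.8387 * 0.10471976 = 0.087828459 rad/s. 1.872 rad/s is already in rad/s. Sum: 0.087828459 + 1.872 = 1.9598285 rad/s. 1 deg/s = 0.017453293 rad/s, so 1.9598285 rad/s = 1.9598285 / 0.017453293 = 112.2899 deg/s ≈ 112.3 deg/s (4 s.f.).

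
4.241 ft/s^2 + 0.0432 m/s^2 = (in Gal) 1 ft/s^2 = 0.3048 m/s^2, so 4.241 ft/s^2 = 4.241 * 0.3048 = 1.2926568 m/s^2. 0.0432 m/s^2 is already in m/s^2. Sum: 1.2926568 + 0.0432 = 1.3358568 m/s^2. 1 Gal = 0.01 m/s^2, so 1.3358568 m/s^2 = 1.3358568 / 0.01 = 133.58568 Gal ≈ 133.6 Gal (4 s.f.). Final answer: 133.6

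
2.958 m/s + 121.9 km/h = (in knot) 2.958 m/s is already in m/s. 1 km/h = 0.27777778 m/s, so 121.9 km/h = 121.9 * 0.27777778 = 33.861111 m/s. Sum: 2.958 + 33.861111 = 36.819111 m/s. 1 knot = 0.51444444 m/s, so 36.819111 m/s = 36.819111 / 0.51444444 = 71.570626 knot ≈ 71.57 knot (4 s.f.). Final answer: 71.57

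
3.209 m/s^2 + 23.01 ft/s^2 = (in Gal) 1022. Check: 3.209 m/s^2 is already in m/s^2. 1 ft/s^2 = 0.3048 m/s^2, so 23.01 ft/s^2 = 23.01 * 0.3048 = 7.013448 m/s^2. Sum: 3.209 + 7.013448 = 10.222448 m/s^2. 1 Gal = 0.01 m/s^2, so 10.222448 m/s^2 = 10.222448 / 0.01 = 1022.2448 Gal ≈ 1022 Gal (4 s.f.).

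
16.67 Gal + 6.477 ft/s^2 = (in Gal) 214.1. Check: 1 Gal = 0.01 m/s^2, so 16.67 Gal = 16.67 * 0.01 = 0.1667 m/s^2. 1 ft/s^2 = 0.3048 m/s^2, so 6.477 ft/s^2 = 6.477 * 0.3048 = 1.9741896 m/s^2. Sum: 0.1667 + 1.9741896 = 2.1408896 m/s^2. 1 Gal = 0.01 m/s^2, so 2.1408896 m/s^2 = 2.1408896 / 0.01 = 214.08896 Gal ≈ 214.1 Gal (4 s.f.).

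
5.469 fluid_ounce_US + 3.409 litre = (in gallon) 1 fluid_ounce_US = 2.957353e-05 m^3, so 5.469 fluid_ounce_US = 5.469 * 2.957353e-05 = 0.00016173763 m^3. 1 litre = 0.001 m^3, so 3.409 litre = 3.409 * 0.001 = 0.003409 m^3. Sum: 0.00016173763 + 0.003409 = 0.0035707376 m^3. 1 gallon = 0.0037854118 m^3, so 0.0035707376 m^3 = 0.0035707376 / 0.0037854118 = 0.94328909 gallon ≈ 0.9433 gallon (4 s.f.). Final answer: 0.9433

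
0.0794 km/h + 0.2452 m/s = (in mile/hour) 0.5978. Check: 1 km/h = 0.27777778 m/s, so 0.0794 km/h = 0.0794 * 0.27777778 = 0.022055556 m/s. 0.2452 m/s is already in m/s. Sum: 0.022055556 + 0.2452 = 0.26725556 m/s. 1 mile/hour = 0.44704 m/s, so 0.26725556 m/s = 0.26725556 / 0.44704 = 0.59783365 mile/hour ≈ 0.5978 mile/hour (4 s.f.).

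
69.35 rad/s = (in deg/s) 3973. Check: 1 deg/s = 0.017453293 rad/s, so 69.35 rad/s = 69.35 / 0.017453293 = 3973.4623 deg/s ≈ 3973 deg/s (4 s.f.).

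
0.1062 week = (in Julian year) 1 week = 604800 s, so 0.1062 week = 0.1062 * 604800 = 64229.76 s. 1 Julian year = 31557600 s, so 64229.76 s = 64229.76 / 31557600 = 0.0020353183 Julian year ≈ 0.002035 Julian year (4 s.f.). Final answer: 0.002035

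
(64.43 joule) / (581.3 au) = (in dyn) 7.409e-08. Check: 64.43 joule = 64.43 J. 1 au = 1.4959787e+11 m, so 581.3 au = 581.3 * 1.4959787e+11 = 8.6961242e+13 m. Combine: 64.43 J / 8.6961242e+13 m = 7.4090478e-13 N. 1 dyn = 1e-05 N, so 7.4090478e-13 N = 7.4090478e-13 / 1e-05 = 7.4090478e-08 dyn ≈ 7.409e-08 dyn (4 s.f.).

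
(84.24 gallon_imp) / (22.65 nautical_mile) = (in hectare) 1 gallon_imp = 0.00454609 m^3, so 84.24 gallon_imp = 84.24 * 0.00454609 = 0.38296262 m^3. 1 nautical_mile = 1852 m, so 22.65 nautical_mile = 22.65 * 1852 = 41947.8 m. Combine: 0.38296262 m^3 / 41947.8 m = 9.1295043e-06 m^2. 1 hectare = 10000 m^2, so 9.1295043e-06 m^2 = 9.1295043e-06 / 10000 = 9.1295043e-10 hectare ≈ 9.13e-10 hectare (4 s.f.). Final answer: 9.13e-10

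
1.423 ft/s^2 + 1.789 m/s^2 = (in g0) 1 ft/s^2 = 0.3048 m/s^2, so 1.423 ft/s^2 = 1.423 * 0.3048 = 0.4337304 m/s^2. 1.789 m/s^2 is already in m/s^2. Sum: 0.4337304 + 1.789 = 2.2227304 m/s^2. 1 g0 = 9.80665 m/s^2, so 2.2227304 m/s^2 = 2.2227304 / 9.80665 = 0.22665542 g0 ≈ 0.2267 g0 (4 s.f.). Final answer: 0.2267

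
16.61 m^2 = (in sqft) 178.8. Check: 1 sqft = 0.09290304 m^2, so 16.61 m^2 = 16.61 / 0.09290304 = 178.78855 sqft ≈ 178.8 sqft (4 s.f.).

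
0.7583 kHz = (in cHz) 7.583e+04. Check: 1 kHz = 1000 Hz, so 0.7583 kHz = 0.7583 * 1000 = 758.3 Hz. 1 cHz = 0.01 Hz, so 758.3 Hz = 758.3 / 0.01 = 75830 cHz ≈ 7.583e+04 cHz (4 s.f.).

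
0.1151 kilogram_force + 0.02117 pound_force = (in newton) 1.223. Check: 1 kilogram_force = 9.80665 N, so 0.1151 kilogram_force = 0.1151 * 9.80665 = 1.1287454 N. 1 pound_force = 4.4482216 N, so 0.02117 pound_force = 0.02117 * 4.4482216 = 0.094168852 N. Sum: 1.1287454 + 0.094168852 = 1.2229143 N. 1.2229143 N = 1.2229143 newton ≈ 1.223 newton (4 s.f.).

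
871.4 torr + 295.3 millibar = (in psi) 1 torr = 133.32237 Pa, so 871.4 torr = 871.4 * 133.32237 = 116177.11 Pa. 1 millibar = 100 Pa, so 295.3 millibar = 295.3 * 100 = 29530 Pa. Sum: 116177.11 + 29530 = 145707.11 Pa. 1 psi = 6894.7573 Pa, so 145707.11 Pa = 145707.11 / 6894.7573 = 21.13303 psi ≈ 21.13 psi (4 s.f.). Final answer: 21.13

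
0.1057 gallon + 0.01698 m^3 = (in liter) 1 gallon = 0.0037854118 m^3, so 0.1057 gallon = 0.1057 * 0.0037854118 = 0.00040011803 m^3. 0.01698 m^3 is already in m^3. Sum: 0.00040011803 + 0.01698 = 0.017380118 m^3. 1 liter = 0.001 m^3, so 0.017380118 m^3 = 0.017380118 / 0.001 = 17.380118 liter ≈ 17.38 liter (4 s.f.). Final answer: 17.38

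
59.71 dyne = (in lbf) 0.0001342. Check: 1 dyne = 1e-05 N, so 59.71 dyne = 59.71 * 1e-05 = 0.0005971 N. 1 lbf = 4.4482216 N, so 0.0005971 N = 0.0005971 / 4.4482216 = 0.00013423342 lbf ≈ 0.0001342 lbf (4 s.f.).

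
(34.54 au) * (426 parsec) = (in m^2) 1 au = 1.4959787e+11 m, so 34.54 au = 34.54 * 1.4959787e+11 = 5.1671105e+12 m. 1 parsec = 3.0856776e+16 m, so 426 parsec = 426 * 3.0856776e+16 = 1.3144986e+19 m. Combine: 5.1671105e+12 m * 1.3144986e+19 m = 6.7921597e+31 m^2. Result: 6.7921597e+31 m^2 ≈ 6.792e+31 m^2 (4 s.f.). Final answer: 6.792e+31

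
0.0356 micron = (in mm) 3.56e-05. Check: 1 micron = 1e-06 m, so 0.0356 micron = 0.0356 * 1e-06 = 3.56e-08 m. 1 mm = 0.001 m, so 3.56e-08 m = 3.56e-08 / 0.001 = 3.56e-05 mm.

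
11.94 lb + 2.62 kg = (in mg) 1 lb = 0.45359237 kg, so 11.94 lb = 11.94 * 0.45359237 = 5.4158929 kg. 2.62 kg is already in kg. Sum: 5.4158929 + 2.62 = 8.0358929 kg. 1 mg = 1e-06 kg, so 8.0358929 kg = 8.0358929 / 1e-06 = 8035892.9 mg ≈ 8.036e+06 mg (4 s.f.). Final answer: 8.036e+06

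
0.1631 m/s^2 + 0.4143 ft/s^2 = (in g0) 0.02951. Check: 0.1631 m/s^2 is already in m/s^2. 1 ft/s^2 = 0.3048 m/s^2, so 0.4143 ft/s^2 = 0.4143 * 0.3048 = 0.12627864 m/s^2. Sum: 0.1631 + 0.12627864 = 0.28937864 m/s^2. 1 g0 = 9.80665 m/s^2, so 0.28937864 m/s^2 = 0.28937864 / 9.80665 = 0.029508409 g0 ≈ 0.02951 g0 (4 s.f.).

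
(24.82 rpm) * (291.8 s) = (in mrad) 1 rpm = 0.10471976 rad/s, so 24.82 rpm = 24.82 * 0.10471976 = 2.5991443 rad/s. 291.8 s is already in s. Combine: 2.5991443 rad/s * 291.8 s = 758.43031 rad. 1 mrad = 0.001 rad, so 758.43031 rad = 758.43031 / 0.001 = 758430.31 mrad ≈ 7.584e+05 mrad (4 s.f.). Final answer: 7.584e+05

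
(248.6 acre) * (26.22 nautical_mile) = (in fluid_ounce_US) 1.652e+15. Check: 1 acre = 4046.8564 m^2, so 248.6 acre = 248.6 * 4046.8564 = 1006048.5 m^2. 1 nautical_mile = 1852 m, so 26.22 nautical_mile = 26.22 * 1852 = 48559.44 m. Combine: 1006048.5 m^2 * 48559.44 m = 4.8853152e+10 m^3. 1 fluid_ounce_US = 2.957353e-05 m^3, so 4.8853152e+10 m^3 = 4.8853152e+10 / 2.957353e-05 = 1.6519216e+15 fluid_ounce_US ≈ 1.652e+15 fluid_ounce_US (4 s.f.).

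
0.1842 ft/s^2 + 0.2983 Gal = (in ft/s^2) 1 ft/s^2 = 0.3048 m/s^2, so 0.1842 ft/s^2 = 0.1842 * 0.3048 = 0.05614416 m/s^2. 1 Gal = 0.01 m/s^2, so 0.2983 Gal = 0.2983 * 0.01 = 0.002983 m/s^2. Sum: 0.05614416 + 0.002983 = 0.05912716 m/s^2. 1 ft/s^2 = 0.3048 m/s^2, so 0.05912716 m/s^2 = 0.05912716 / 0.3048 = 0.19398675 ft/s^2 ≈ 0.194 ft/s^2 (4 s.f.). Final answer: 0.194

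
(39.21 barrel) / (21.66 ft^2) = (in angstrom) 1 barrel = 0.15898729 m^3, so 39.21 barrel = 39.21 * 0.15898729 = 6.2338918 m^3. 1 ft^2 = 0.09290304 m^2, so 21.66 ft^2 = 21.66 * 0.09290304 = 2.0122798 m^2. Combine: 6.2338918 m^3 / 2.0122798 m^2 = 3.0979249 m. 1 angstrom = 1e-10 m, so 3.0979249 m = 3.0979249 / 1e-10 = 3.0979249e+10 angstrom ≈ 3.098e+10 angstrom (4 s.f.). Final answer: 3.098e+10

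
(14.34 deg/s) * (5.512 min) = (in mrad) 8.277e+04. Check: 1 deg/s = 0.017453293 rad/s, so 14.34 deg/s = 14.34 * 0.017453293 = 0.25028021 rad/s. 1 min = 60 s, so 5.512 min = 5.512 * 60 = 330.72 s. Combine: 0.25028021 rad/s * 330.72 s = 82.772673 rad. 1 mrad = 0.001 rad, so 82.772673 rad = 82.772673 / 0.001 = 82772.673 mrad ≈ 8.277e+04 mrad (4 s.f.).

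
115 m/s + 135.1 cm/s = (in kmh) 115 m/s is already in m/s. 1 cm/s = 0.01 m/s, so 135.1 cm/s = 135.1 * 0.01 = 1.351 m/s. Sum: 115 + 1.351 = 116.351 m/s. 1 kmh = 0.27777778 m/s, so 116.351 m/s = 116.351 / 0.27777778 = 418.8636 kmh ≈ 418.9 kmh (4 s.f.). Final answer: 418.9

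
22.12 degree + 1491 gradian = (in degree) 1 degree = 0.017453293 rad, so 22.12 degree = 22.12 * 0.017453293 = 0.38606683 rad. 1 gradian = 0.015707963 rad, so 1491 gradian = 1491 * 0.015707963 = 23.420573 rad. Sum: 0.38606683 + 23.420573 = 23.80664 rad. 1 degree = 0.017453293 rad, so 23.80664 rad = 23.80664 / 0.017453293 = 1364.02 degree ≈ 1364 degree (4 s.f.). Final answer: 1364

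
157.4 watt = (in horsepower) 157.4 watt = 157.4 W. 1 horsepower = 745.69987 W, so 157.4 W = 157.4 / 745.69987 = 0.21107688 horsepower ≈ 0.2111 horsepower (4 s.f.). Final answer: 0.2111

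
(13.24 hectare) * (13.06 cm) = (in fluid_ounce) 1 hectare = 10000 m^2, so 13.24 hectare = 13.24 * 10000 = 132400 m^2. 1 cm = 0.01 m, so 13.06 cm = 13.06 * 0.01 = 0.1306 m. Combine: 132400 m^2 * 0.1306 m = 17291.44 m^3. 1 fluid_ounce = 2.957353e-05 m^3, so 17291.44 m^3 = 17291.44 / 2.957353e-05 = 5.8469314e+08 fluid_ounce ≈ 5.847e+08 fluid_ounce (4 s.f.). Final answer: 5.847e+08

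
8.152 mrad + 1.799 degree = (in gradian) 2.518. Check: 1 mrad = 0.001 rad, so 8.152 mrad = 8.152 * 0.001 = 0.008152 rad. 1 degree = 0.017453293 rad, so 1.799 degree = 1.799 * 0.017453293 = 0.031398473 rad. Sum: 0.008152 + 0.031398473 = 0.039550473 rad. 1 gradian = 0.015707963 rad, so 0.039550473 rad = 0.039550473 / 0.015707963 = 2.5178613 gradian ≈ 2.518 gradian (4 s.f.).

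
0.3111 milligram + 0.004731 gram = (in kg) 5.042e-06. Check: 1 milligram = 1e-06 kg, so 0.3111 milligram = 0.3111 * 1e-06 = 3.111e-07 kg. 1 gram = 0.001 kg, so 0.004731 gram = 0.004731 * 0.001 = 4.731e-06 kg. Sum: 3.111e-07 + 4.731e-06 = 5.0421e-06 kg. Result: 5.0421e-06 kg ≈ 5.042e-06 kg (4 s.f.).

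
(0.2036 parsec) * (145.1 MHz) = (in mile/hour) 1 parsec = 3.0856776e+16 m, so 0.2036 parsec = 0.2036 * 3.0856776e+16 = 6.2824396e+15 m. 1 MHz = 1000000 Hz, so 145.1 MHz = 145.1 * 1000000 = 1.451e+08 Hz. Combine: 6.2824396e+15 m * 1.451e+08 Hz = 9.1158198e+23 m/s. 1 mile/hour = 0.44704 m/s, so 9.1158198e+23 m/s = 9.1158198e+23 / 0.44704 = 2.0391508e+24 mile/hour ≈ 2.039e+24 mile/hour (4 s.f.). Final answer: 2.039e+24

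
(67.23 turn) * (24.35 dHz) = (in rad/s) 1029. Check: 1 turn = 6.2831853 rad, so 67.23 turn = 67.23 * 6.2831853 = 422.41855 rad. 1 dHz = 0.1 Hz, so 24.35 dHz = 24.35 * 0.1 = 2.435 Hz. Combine: 422.41855 rad * 2.435 Hz = 1028.5892 rad/s. Result: 1028.5892 rad/s ≈ 1029 rad/s (4 s.f.).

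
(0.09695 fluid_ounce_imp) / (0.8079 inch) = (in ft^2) 1 fluid_ounce_imp = 2.8413063e-05 m^3, so 0.09695 fluid_ounce_imp = 0.09695 * 2.8413063e-05 = 2.7546464e-06 m^3. 1 inch = 0.0254 m, so 0.8079 inch = 0.8079 * 0.0254 = 0.02052066 m. Combine: 2.7546464e-06 m^3 / 0.02052066 m = 0.00013423771 m^2. 1 ft^2 = 0.09290304 m^2, so 0.00013423771 m^2 = 0.00013423771 / 0.09290304 = 0.0014449227 ft^2 ≈ 0.001445 ft^2 (4 s.f.). Final answer: 0.001445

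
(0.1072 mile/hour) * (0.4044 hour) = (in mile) 1 mile/hour = 0.44704 m/s, so 0.1072 mile/hour = 0.1072 * 0.44704 = 0.047922688 m/s. 1 hour = 3600 s, so 0.4044 hour = 0.4044 * 3600 = 1455.84 s. Combine: 0.047922688 m/s * 1455.84 s = 69.767766 m. 1 mile = 1609.344 m, so 69.767766 m = 69.767766 / 1609.344 = 0.04335168 mile ≈ 0.04335 mile (4 s.f.). Final answer: 0.04335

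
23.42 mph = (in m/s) 10.47. Check: 1 mph = 0.44704 m/s, so 23.42 mph = 23.42 * 0.44704 = 10.469677 m/s. Result: 10.469677 m/s ≈ 10.47 m/s (4 s.f.).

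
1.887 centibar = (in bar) 0.01887. Check: 1 centibar = 1000 Pa, so 1.887 centibar = 1.887 * 1000 = 1887 Pa. 1 bar = 100000 Pa, so 1887 Pa = 1887 / 100000 = 0.01887 bar.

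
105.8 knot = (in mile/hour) 121.8. Check: 1 knot = 0.51444444 m/s, so 105.8 knot = 105.8 * 0.51444444 = 54.428222 m/s. 1 mile/hour = 0.44704 m/s, so 54.428222 m/s = 54.428222 / 0.44704 = 121.75247 mile/hour ≈ 121.8 mile/hour (4 s.f.).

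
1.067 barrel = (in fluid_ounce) 5736. Check: 1 barrel = 0.15898729 m^3, so 1.067 barrel = 1.067 * 0.15898729 = 0.16963944 m^3. 1 fluid_ounce = 2.957353e-05 m^3, so 0.16963944 m^3 = 0.16963944 / 2.957353e-05 = 5736.192 fluid_ounce ≈ 5736 fluid_ounce (4 s.f.).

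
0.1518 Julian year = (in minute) 1 Julian year = 31557600 s, so 0.1518 Julian year = 0.1518 * 31557600 = 4790443.7 s. 1 minute = 60 s, so 4790443.7 s = 4790443.7 / 60 = 79840.728 minute ≈ 7.984e+04 minute (4 s.f.). Final answer: 7.984e+04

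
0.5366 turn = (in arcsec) 6.954e+05. Check: 1 turn = 6.2831853 rad, so 0.5366 turn = 0.5366 * 6.2831853 = 3.3715572 rad. 1 arcsec = 4.8481368e-06 rad, so 3.3715572 rad = 3.3715572 / 4.8481368e-06 = 695433.6 arcsec ≈ 6.954e+05 arcsec (4 s.f.).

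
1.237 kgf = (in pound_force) 2.727. Check: 1 kgf = 9.80665 N, so 1.237 kgf = 1.237 * 9.80665 = 12.130826 N. 1 pound_force = 4.4482216 N, so 12.130826 N = 12.130826 / 4.4482216 = 2.7271182 pound_force ≈ 2.727 pound_force (4 s.f.).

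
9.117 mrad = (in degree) 1 mrad = 0.001 rad, so 9.117 mrad = 9.117 * 0.001 = 0.009117 rad. 1 degree = 0.017453293 rad, so 0.009117 rad = 0.009117 / 0.017453293 = 0.52236562 degree ≈ 0.5224 degree (4 s.f.). Final answer: 0.5224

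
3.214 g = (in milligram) 1 g = 0.001 kg, so 3.214 g = 3.214 * 0.001 = 0.003214 kg. 1 milligram = 1e-06 kg, so 0.003214 kg = 0.003214 / 1e-06 = 3214 milligram. Final answer: 3214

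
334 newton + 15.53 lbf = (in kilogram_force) 41.1. Check: 334 newton = 334 N. 1 lbf = 4.4482216 N, so 15.53 lbf = 15.53 * 4.4482216 = 69.080882 N. Sum: 334 + 69.080882 = 403.08088 N. 1 kilogram_force = 9.80665 N, so 403.08088 N = 403.08088 / 9.80665 = 41.102811 kilogram_force ≈ 41.1 kilogram_force (4 s.f.).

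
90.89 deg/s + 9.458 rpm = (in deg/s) 1 deg/s = 0.017453293 rad/s, so 90.89 deg/s = 90.89 * 0.017453293 = 1.5863298 rad/s. 1 rpm = 0.10471976 rad/s, so 9.458 rpm = 9.458 * 0.10471976 = 0.99043944 rad/s. Sum: 1.5863298 + 0.99043944 = 2.5767692 rad/s. 1 deg/s = 0.017453293 rad/s, so 2.5767692 rad/s = 2.5767692 / 0.017453293 = 147.638 deg/s ≈ 147.6 deg/s (4 s.f.). Final answer: 147.6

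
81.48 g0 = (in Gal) 1 g0 = 9.80665 m/s^2, so 81.48 g0 = 81.48 * 9.80665 = 799.04584 m/s^2. 1 Gal = 0.01 m/s^2, so 799.04584 m/s^2 = 799.04584 / 0.01 = 79904.584 Gal ≈ 7.99e+04 Gal (4 s.f.). Final answer: 7.99e+04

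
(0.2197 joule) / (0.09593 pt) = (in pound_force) 1459. Check: 0.2197 joule = 0.2197 J. 1 pt = 0.00035277778 m, so 0.09593 pt = 0.09593 * 0.00035277778 = 3.3841972e-05 m. Combine: 0.2197 J / 3.3841972e-05 m = 6491.9384 N. 1 pound_force = 4.4482216 N, so 6491.9384 N = 6491.9384 / 4.4482216 = 1459.4458 pound_force ≈ 1459 pound_force (4 s.f.).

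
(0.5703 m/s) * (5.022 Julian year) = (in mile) 0.5703 m/s is already in m/s. 1 Julian year = 31557600 s, so 5.022 Julian year = 5.022 * 31557600 = 1.5848227e+08 s. Combine: 0.5703 m/s * 1.5848227e+08 s = 90382437 m. 1 mile = 1609.344 m, so 90382437 m = 90382437 / 1609.344 = 56161.043 mile ≈ 5.616e+04 mile (4 s.f.). Final answer: 5.616e+04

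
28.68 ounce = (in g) 1 ounce = 0.028349523 kg, so 28.68 ounce = 28.68 * 0.028349523 = 0.81306432 kg. 1 g = 0.001 kg, so 0.81306432 kg = 0.81306432 / 0.001 = 813.06432 g ≈ 813.1 g (4 s.f.). Final answer: 813.1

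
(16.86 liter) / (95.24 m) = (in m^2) 0.000177. Check: 1 liter = 0.001 m^3, so 16.86 liter = 16.86 * 0.001 = 0.01686 m^3. 95.24 m is already in m. Combine: 0.01686 m^3 / 95.24 m = 0.00017702646 m^2. Result: 0.00017702646 m^2 ≈ 0.000177 m^2 (4 s.f.).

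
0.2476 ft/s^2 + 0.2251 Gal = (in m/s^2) 1 ft/s^2 = 0.3048 m/s^2, so 0.2476 ft/s^2 = 0.2476 * 0.3048 = 0.07546848 m/s^2. 1 Gal = 0.01 m/s^2, so 0.2251 Gal = 0.2251 * 0.01 = 0.002251 m/s^2. Sum: 0.07546848 + 0.002251 = 0.07771948 m/s^2. Result: 0.07771948 m/s^2 ≈ 0.07772 m/s^2 (4 s.f.). Final answer: 0.07772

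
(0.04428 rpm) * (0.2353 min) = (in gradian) 4.168. Check: 1 rpm = 0.10471976 rad/s, so 0.04428 rpm = 0.04428 * 0.10471976 = 0.0046369908 rad/s. 1 min = 60 s, so 0.2353 min = 0.2353 * 60 = 14.118 s. Combine: 0.0046369908 rad/s * 14.118 s = 0.065465036 rad. 1 gradian = 0.015707963 rad, so 0.065465036 rad = 0.065465036 / 0.015707963 = 4.1676336 gradian ≈ 4.168 gradian (4 s.f.).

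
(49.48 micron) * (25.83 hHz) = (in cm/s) 12.78. Check: 1 micron = 1e-06 m, so 49.48 micron = 49.48 * 1e-06 = 4.948e-05 m. 1 hHz = 100 Hz, so 25.83 hHz = 25.83 * 100 = 2583 Hz. Combine: 4.948e-05 m * 2583 Hz = 0.12780684 m/s. 1 cm/s = 0.01 m/s, so 0.12780684 m/s = 0.12780684 / 0.01 = 12.780684 cm/s ≈ 12.78 cm/s (4 s.f.).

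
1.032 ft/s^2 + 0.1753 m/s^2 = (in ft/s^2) 1 ft/s^2 = 0.3048 m/s^2, so 1.032 ft/s^2 = 1.032 * 0.3048 = 0.3145536 m/s^2. 0.1753 m/s^2 is already in m/s^2. Sum: 0.3145536 + 0.1753 = 0.4898536 m/s^2. 1 ft/s^2 = 0.3048 m/s^2, so 0.4898536 m/s^2 = 0.4898536 / 0.3048 = 1.6071312 ft/s^2 ≈ 1.607 ft/s^2 (4 s.f.). Final answer: 1.607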